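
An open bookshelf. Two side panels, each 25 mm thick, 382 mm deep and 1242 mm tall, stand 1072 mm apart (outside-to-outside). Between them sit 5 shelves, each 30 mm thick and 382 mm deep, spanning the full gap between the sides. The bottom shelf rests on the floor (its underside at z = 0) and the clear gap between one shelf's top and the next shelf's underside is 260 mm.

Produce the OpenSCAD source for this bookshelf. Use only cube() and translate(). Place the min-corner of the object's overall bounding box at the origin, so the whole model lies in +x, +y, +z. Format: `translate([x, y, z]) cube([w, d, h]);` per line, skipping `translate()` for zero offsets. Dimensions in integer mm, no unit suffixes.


cube([25, 382, 1242]);
translate([1047, 0, 0]) cube([25, 382, 1242]);
translate([25, 0, 0]) cube([1022, 382, 30]);
translate([25, 0, 290]) cube([1022, 382, 30]);
translate([25, 0, 580]) cube([1022, 382, 30]);
translate([25, 0, 870]) cube([1022, 382, 30]);
translate([25, 0, 1160]) cube([1022, 382, 30]);


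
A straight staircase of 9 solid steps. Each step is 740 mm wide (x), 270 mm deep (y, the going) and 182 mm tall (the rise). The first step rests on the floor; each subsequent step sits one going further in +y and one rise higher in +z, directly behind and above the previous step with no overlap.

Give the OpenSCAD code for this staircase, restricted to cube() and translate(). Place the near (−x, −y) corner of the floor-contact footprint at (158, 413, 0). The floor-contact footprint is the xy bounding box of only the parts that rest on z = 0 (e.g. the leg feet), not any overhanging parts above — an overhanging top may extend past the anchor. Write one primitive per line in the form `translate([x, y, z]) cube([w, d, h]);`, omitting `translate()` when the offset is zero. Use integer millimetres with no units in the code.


translate([158, 413, 0]) cube([740, 270, 182]);
translate([158, 683, 182]) cube([740, 270, 182]);
translate([158, 953, 364]) cube([740, 270, 182]);
translate([158, 1223, 546]) cube([740, 270, 182]);
translate([158, 1493, 728]) cube([740, 270, 182]);
translate([158, 1763, 910]) cube([740, 270, 182]);
translate([158, 2033, 1092]) cube([740, 270, 182]);
translate([158, 2303, 1274]) cube([740, 270, 182]);
translate([158, 2573, 1456]) cube([740, 270, 182]);


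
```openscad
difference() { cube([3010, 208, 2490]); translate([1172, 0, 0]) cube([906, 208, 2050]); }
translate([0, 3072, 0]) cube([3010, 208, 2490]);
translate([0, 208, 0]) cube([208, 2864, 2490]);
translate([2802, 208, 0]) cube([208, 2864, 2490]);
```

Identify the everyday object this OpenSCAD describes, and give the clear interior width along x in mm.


A single room. The interior width is 2594 mm.

Four walls enclosing a rectangle with a door in the front wall — a room. Outside width 3010 minus two 208 mm walls gives 2594 mm.


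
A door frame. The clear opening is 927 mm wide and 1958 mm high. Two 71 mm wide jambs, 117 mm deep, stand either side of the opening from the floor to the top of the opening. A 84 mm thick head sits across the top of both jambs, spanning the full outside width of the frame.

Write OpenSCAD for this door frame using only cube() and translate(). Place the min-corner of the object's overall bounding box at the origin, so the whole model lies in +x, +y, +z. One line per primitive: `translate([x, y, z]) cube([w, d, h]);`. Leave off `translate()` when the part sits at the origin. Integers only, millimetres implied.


cube([71, 117, 1958]);
translate([998, 0, 0]) cube([71, 117, 1958]);
translate([0, 0, 1958]) cube([1069, 117, 84]);


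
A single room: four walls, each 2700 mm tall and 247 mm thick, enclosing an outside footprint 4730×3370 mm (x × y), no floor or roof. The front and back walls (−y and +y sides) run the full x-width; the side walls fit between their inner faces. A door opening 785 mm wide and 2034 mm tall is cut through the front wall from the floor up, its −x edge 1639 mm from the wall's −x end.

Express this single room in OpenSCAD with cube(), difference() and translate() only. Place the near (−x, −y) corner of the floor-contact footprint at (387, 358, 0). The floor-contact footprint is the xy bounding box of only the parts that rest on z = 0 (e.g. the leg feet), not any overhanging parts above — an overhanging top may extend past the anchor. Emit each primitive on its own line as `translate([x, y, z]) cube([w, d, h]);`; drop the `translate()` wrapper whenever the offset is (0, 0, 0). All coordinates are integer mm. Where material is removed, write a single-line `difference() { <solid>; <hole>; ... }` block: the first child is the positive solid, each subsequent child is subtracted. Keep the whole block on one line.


difference() { translate([387, 358, 0]) cube([4730, 247, 2700]); translate([2026, 358, 0]) cube([785, 247, 2034]); }
translate([387, 3481, 0]) cube([4730, 247, 2700]);
translate([387, 605, 0]) cube([247, 2876, 2700]);
translate([4870, 605, 0]) cube([247, 2876, 2700]);


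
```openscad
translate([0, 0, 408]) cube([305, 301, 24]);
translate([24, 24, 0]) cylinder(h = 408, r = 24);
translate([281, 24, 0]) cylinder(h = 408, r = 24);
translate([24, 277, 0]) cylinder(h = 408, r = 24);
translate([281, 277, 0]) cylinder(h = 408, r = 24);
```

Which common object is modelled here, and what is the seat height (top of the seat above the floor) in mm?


A stool. The seat height is 432 mm.

A 305×301×24 slab at z = 408 on four corner cylinders — a stool. The seat top is 408 + 24 = 432 mm.


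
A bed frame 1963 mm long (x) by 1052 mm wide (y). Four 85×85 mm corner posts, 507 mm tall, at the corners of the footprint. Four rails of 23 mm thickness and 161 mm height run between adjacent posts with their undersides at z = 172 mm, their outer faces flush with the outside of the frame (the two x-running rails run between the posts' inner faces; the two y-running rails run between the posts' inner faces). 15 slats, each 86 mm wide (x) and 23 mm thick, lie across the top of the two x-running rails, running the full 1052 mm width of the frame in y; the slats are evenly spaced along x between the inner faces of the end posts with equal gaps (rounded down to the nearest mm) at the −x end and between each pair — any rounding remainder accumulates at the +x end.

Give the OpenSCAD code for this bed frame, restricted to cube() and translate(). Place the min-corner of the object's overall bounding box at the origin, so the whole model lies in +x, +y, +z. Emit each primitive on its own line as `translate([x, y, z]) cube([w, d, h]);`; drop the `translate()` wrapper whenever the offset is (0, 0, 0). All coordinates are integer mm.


// slat z = rail_z + rail_h = 172 + 161 = 333
// slat gap = ⌊(1793 − 15·86) / 16⌋ = 31
cube([85, 85, 507]);
translate([0, 967, 0]) cube([85, 85, 507]);
translate([1878, 0, 0]) cube([85, 85, 507]);
translate([1878, 967, 0]) cube([85, 85, 507]);
translate([85, 0, 172]) cube([1793, 23, 161]);
translate([85, 1029, 172]) cube([1793, 23, 161]);
translate([0, 85, 172]) cube([23, 882, 161]);
translate([1940, 85, 172]) cube([23, 882, 161]);
translate([116, 0, 333]) cube([86, 1052, 23]);
translate([233, 0, 333]) cube([86, 1052, 23]);
translate([350, 0, 333]) cube([86, 1052, 23]);
translate([467, 0, 333]) cube([86, 1052, 23]);
translate([584, 0, 333]) cube([86, 1052, 23]);
translate([701, 0, 333]) cube([86, 1052, 23]);
translate([818, 0, 333]) cube([86, 1052, 23]);
translate([935, 0, 333]) cube([86, 1052, 23]);
translate([1052, 0, 333]) cube([86, 1052, 23]);
translate([1169, 0, 333]) cube([86, 1052, 23]);
translate([1286, 0, 333]) cube([86, 1052, 23]);
translate([1403, 0, 333]) cube([86, 1052, 23]);
translate([1520, 0, 333]) cube([86, 1052, 23]);
translate([1637, 0, 333]) cube([86, 1052, 23]);
translate([1754, 0, 333]) cube([86, 1052, 23]);


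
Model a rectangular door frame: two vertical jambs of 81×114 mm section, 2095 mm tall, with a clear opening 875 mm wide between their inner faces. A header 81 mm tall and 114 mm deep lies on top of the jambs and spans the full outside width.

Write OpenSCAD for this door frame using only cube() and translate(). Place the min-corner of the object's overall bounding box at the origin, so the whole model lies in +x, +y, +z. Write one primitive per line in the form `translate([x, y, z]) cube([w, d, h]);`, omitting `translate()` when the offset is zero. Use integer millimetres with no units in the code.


cube([81, 114, 2095]);
translate([956, 0, 0]) cube([81, 114, 2095]);
translate([0, 0, 2095]) cube([1037, 114, 81]);


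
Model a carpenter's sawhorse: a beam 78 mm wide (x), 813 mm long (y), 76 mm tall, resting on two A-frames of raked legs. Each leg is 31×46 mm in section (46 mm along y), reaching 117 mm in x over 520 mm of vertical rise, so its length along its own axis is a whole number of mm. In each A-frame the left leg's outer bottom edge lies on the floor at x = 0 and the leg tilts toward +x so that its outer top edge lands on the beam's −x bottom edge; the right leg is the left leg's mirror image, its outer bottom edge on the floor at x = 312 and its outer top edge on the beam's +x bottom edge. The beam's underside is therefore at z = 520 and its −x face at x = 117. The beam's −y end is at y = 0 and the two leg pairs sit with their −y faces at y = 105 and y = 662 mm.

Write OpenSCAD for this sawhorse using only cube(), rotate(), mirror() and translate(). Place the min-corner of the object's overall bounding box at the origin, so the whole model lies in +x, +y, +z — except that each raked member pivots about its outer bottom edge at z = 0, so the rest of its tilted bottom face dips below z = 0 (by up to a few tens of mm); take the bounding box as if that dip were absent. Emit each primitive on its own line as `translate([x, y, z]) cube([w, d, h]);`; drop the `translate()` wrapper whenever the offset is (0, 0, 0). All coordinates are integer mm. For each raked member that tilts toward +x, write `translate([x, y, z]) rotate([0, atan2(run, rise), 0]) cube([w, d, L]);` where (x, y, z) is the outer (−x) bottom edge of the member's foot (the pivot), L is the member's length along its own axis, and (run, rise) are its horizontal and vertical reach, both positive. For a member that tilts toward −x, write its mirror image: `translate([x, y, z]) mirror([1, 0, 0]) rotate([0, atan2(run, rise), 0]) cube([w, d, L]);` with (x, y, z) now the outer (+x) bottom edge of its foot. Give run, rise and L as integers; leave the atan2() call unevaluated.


translate([117, 0, 520]) cube([78, 813, 76]);
translate([0, 105, 0]) rotate([0, atan2(117, 520), 0]) cube([31, 46, 533]);
translate([312, 105, 0]) mirror([1, 0, 0]) rotate([0, atan2(117, 520), 0]) cube([31, 46, 533]);
translate([0, 662, 0]) rotate([0, atan2(117, 520), 0]) cube([31, 46, 533]);
translate([312, 662, 0]) mirror([1, 0, 0]) rotate([0, atan2(117, 520), 0]) cube([31, 46, 533]);


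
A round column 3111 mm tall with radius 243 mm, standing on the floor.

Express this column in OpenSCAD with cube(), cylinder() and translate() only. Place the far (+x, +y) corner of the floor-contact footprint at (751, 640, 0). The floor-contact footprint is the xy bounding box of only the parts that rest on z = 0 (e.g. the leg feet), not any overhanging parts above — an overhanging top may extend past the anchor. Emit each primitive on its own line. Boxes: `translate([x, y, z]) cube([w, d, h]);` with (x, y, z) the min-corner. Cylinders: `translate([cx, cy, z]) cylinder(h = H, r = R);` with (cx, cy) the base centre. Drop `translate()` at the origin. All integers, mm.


translate([508, 397, 0]) cylinder(h = 3111, r = 243);


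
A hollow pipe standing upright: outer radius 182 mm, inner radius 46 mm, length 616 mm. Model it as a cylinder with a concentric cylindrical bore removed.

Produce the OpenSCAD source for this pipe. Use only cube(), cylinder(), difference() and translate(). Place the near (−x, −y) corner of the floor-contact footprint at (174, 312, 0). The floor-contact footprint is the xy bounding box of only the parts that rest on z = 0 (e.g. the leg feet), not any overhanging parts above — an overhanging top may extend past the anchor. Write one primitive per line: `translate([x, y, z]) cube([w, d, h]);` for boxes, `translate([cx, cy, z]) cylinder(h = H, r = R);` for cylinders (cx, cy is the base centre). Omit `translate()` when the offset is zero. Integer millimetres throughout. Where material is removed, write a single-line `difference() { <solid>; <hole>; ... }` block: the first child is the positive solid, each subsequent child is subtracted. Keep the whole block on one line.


difference() { translate([356, 494, 0]) cylinder(h = 616, r = 182); translate([356, 494, 0]) cylinder(h = 616, r = 46); }


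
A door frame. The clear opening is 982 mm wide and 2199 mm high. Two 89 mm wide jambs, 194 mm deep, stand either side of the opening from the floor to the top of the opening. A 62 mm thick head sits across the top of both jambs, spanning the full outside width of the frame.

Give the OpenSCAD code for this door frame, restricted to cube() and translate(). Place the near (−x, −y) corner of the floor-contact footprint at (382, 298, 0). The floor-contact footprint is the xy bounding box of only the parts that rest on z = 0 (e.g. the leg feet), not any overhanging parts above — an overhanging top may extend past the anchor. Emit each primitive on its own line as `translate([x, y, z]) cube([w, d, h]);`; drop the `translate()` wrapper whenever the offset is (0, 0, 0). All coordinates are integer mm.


translate([382, 298, 0]) cube([89, 194, 2199]);
translate([1453, 298, 0]) cube([89, 194, 2199]);
translate([382, 298, 2199]) cube([1160, 194, 62]);


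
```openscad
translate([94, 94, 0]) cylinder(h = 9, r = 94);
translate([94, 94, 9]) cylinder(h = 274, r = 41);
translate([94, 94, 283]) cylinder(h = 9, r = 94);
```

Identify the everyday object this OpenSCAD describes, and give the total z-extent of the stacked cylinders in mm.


A spool. The overall height is 292 mm.

Three coaxial cylinders, large–small–large — a spool. Two 9 mm flanges and a 274 mm core give 9 + 274 + 9 = 292 mm.


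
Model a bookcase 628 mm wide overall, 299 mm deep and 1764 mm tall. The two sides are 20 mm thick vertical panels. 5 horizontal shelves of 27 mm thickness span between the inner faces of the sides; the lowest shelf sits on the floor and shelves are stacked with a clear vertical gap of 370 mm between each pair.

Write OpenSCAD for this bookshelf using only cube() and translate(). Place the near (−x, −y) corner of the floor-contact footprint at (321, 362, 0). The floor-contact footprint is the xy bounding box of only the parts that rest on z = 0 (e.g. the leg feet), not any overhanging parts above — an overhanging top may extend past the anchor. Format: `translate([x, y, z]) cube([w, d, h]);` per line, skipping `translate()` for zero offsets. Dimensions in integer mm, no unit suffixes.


translate([321, 362, 0]) cube([20, 299, 1764]);
translate([929, 362, 0]) cube([20, 299, 1764]);
translate([341, 362, 0]) cube([588, 299, 27]);
translate([341, 362, 397]) cube([588, 299, 27]);
translate([341, 362, 794]) cube([588, 299, 27]);
translate([341, 362, 1191]) cube([588, 299, 27]);
translate([341, 362, 1588]) cube([588, 299, 27]);


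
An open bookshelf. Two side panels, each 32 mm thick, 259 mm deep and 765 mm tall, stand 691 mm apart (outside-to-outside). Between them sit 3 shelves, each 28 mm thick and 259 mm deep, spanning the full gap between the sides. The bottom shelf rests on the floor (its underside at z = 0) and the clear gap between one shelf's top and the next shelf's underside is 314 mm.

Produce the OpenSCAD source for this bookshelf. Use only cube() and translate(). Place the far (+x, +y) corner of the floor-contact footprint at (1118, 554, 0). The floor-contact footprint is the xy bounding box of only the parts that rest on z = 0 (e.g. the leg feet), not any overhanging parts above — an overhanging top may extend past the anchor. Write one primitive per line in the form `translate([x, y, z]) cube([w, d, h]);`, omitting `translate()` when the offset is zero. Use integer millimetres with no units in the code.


translate([427, 295, 0]) cube([32, 259, 765]);
translate([1086, 295, 0]) cube([32, 259, 765]);
translate([459, 295, 0]) cube([627, 259, 28]);
translate([459, 295, 342]) cube([627, 259, 28]);
translate([459, 295, 684]) cube([627, 259, 28]);


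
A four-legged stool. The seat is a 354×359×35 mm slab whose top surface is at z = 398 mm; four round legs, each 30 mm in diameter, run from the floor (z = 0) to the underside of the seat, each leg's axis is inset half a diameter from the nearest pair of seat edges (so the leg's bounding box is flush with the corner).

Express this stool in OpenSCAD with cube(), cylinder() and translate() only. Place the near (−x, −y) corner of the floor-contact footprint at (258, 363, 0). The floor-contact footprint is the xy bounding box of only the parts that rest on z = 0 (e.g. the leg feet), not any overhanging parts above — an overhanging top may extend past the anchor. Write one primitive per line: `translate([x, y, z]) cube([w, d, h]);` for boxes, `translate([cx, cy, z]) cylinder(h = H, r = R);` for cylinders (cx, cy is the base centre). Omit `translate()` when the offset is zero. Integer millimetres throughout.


translate([258, 363, 363]) cube([354, 359, 35]);
translate([273, 378, 0]) cylinder(h = 363, r = 15);
translate([597, 378, 0]) cylinder(h = 363, r = 15);
translate([273, 707, 0]) cylinder(h = 363, r = 15);
translate([597, 707, 0]) cylinder(h = 363, r = 15);


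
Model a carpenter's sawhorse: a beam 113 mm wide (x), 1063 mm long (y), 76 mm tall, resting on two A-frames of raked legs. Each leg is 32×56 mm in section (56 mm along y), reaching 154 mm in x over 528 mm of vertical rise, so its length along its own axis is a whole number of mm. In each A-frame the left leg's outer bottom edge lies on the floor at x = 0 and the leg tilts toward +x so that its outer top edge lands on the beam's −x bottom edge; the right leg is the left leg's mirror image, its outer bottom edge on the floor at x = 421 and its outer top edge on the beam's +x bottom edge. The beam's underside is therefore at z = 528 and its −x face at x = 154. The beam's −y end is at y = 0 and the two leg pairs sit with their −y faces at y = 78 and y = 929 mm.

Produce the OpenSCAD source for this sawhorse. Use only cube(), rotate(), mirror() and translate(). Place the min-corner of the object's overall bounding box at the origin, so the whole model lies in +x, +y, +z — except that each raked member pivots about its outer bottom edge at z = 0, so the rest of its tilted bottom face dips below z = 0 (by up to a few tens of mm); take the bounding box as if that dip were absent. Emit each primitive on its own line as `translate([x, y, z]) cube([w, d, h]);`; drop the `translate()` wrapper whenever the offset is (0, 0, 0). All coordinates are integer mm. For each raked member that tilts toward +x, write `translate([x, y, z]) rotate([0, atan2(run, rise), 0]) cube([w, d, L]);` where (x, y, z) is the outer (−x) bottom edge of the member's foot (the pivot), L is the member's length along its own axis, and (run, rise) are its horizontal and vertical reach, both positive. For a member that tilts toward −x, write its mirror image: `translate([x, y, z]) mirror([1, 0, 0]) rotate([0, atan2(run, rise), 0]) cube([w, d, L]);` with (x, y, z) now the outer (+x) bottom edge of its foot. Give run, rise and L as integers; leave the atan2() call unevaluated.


translate([154, 0, 528]) cube([113, 1063, 76]);
translate([0, 78, 0]) rotate([0, atan2(154, 528), 0]) cube([32, 56, 550]);
translate([421, 78, 0]) mirror([1, 0, 0]) rotate([0, atan2(154, 528), 0]) cube([32, 56, 550]);
translate([0, 929, 0]) rotate([0, atan2(154, 528), 0]) cube([32, 56, 550]);
translate([421, 929, 0]) mirror([1, 0, 0]) rotate([0, atan2(154, 528), 0]) cube([32, 56, 550]);


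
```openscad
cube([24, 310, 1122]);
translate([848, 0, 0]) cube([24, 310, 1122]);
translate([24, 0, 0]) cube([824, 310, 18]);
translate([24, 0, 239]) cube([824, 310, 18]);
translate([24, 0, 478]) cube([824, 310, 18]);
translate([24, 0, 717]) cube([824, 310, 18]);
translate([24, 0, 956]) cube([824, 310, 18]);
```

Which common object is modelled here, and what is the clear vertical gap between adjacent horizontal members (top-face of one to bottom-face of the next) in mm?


A bookshelf. The clear shelf gap is 221 mm.

Two tall side panels with 5 horizontal boards between them — a bookshelf. The first two shelf undersides are at z = 0 and z = 239; with shelf thickness 18, the clear gap is 239 − 0 − 18 = 221 mm.


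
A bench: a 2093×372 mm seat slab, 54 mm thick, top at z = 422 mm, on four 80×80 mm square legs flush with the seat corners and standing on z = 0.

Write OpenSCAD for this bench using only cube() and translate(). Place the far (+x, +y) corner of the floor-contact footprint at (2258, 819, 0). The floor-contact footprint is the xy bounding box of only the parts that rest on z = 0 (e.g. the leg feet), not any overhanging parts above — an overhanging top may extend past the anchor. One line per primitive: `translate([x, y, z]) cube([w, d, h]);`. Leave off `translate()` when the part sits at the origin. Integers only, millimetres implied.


translate([165, 447, 368]) cube([2093, 372, 54]);
translate([165, 447, 0]) cube([80, 80, 368]);
translate([165, 739, 0]) cube([80, 80, 368]);
translate([2178, 447, 0]) cube([80, 80, 368]);
translate([2178, 739, 0]) cube([80, 80, 368]);


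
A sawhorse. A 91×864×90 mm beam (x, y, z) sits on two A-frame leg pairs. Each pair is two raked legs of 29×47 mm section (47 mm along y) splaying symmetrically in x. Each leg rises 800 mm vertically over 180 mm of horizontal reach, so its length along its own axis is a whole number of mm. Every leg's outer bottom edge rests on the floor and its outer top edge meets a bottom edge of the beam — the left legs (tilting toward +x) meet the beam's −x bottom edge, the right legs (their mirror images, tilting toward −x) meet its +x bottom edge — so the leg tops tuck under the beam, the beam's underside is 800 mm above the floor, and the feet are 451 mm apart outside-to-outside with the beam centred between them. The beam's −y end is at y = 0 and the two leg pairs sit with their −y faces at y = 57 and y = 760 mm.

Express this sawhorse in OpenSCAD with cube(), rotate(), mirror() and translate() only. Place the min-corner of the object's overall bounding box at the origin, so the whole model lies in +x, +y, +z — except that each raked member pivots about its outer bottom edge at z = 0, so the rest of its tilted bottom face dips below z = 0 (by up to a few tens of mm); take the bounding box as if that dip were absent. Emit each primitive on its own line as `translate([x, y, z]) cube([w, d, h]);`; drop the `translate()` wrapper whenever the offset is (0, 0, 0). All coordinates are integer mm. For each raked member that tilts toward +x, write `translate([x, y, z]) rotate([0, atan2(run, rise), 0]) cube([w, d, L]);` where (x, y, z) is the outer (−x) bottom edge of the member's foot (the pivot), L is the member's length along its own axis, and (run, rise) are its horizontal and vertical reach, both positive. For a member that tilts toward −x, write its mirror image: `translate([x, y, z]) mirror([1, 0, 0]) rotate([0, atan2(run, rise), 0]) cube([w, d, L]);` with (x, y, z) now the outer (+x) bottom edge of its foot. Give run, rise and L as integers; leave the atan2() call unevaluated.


// leg length = √(180² + 800²) = 820
// right-leg outer foot x = 2·180 + 91 = 451
// beam min-corner = (180, 0, 800)
translate([180, 0, 800]) cube([91, 864, 90]);
translate([0, 57, 0]) rotate([0, atan2(180, 800), 0]) cube([29, 47, 820]);
translate([451, 57, 0]) mirror([1, 0, 0]) rotate([0, atan2(180, 800), 0]) cube([29, 47, 820]);
translate([0, 760, 0]) rotate([0, atan2(180, 800), 0]) cube([29, 47, 820]);
translate([451, 760, 0]) mirror([1, 0, 0]) rotate([0, atan2(180, 800), 0]) cube([29, 47, 820]);


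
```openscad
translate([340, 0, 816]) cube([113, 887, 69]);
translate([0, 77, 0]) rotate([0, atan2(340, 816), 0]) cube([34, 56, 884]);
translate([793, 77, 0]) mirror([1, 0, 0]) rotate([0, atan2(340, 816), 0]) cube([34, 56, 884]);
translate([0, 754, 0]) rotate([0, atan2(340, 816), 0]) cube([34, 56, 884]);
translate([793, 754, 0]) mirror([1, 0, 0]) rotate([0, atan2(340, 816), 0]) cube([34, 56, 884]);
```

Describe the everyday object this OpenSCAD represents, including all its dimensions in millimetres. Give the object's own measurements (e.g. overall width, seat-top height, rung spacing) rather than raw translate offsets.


A sawhorse. A 113×887×69 mm beam (x, y, z) sits on two A-frame leg pairs. Each pair is two raked legs of 34×56 mm section (56 mm along y) splaying symmetrically in x. Each leg rises 816 mm vertically over 340 mm of horizontal reach and is 884 mm long along its own axis. Every leg's outer bottom edge rests on the floor and its outer top edge meets a bottom edge of the beam — the left legs (tilting toward +x) meet the beam's −x bottom edge, the right legs (their mirror images, tilting toward −x) meet its +x bottom edge — so the leg tops tuck under the beam, the beam's underside is 816 mm above the floor, and the feet are 793 mm apart outside-to-outside with the beam centred between them. The two leg pairs are set in 77 mm from either end of the beam.


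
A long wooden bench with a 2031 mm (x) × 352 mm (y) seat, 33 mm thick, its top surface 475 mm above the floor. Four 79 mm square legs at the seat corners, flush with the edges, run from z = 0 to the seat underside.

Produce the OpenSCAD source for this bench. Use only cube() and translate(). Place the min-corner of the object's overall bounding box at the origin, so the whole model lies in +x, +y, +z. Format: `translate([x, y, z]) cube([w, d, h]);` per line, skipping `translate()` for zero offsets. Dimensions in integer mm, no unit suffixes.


// leg_h = 475 − 33 = 442
translate([0, 0, 442]) cube([2031, 352, 33]);
cube([79, 79, 442]);
translate([0, 273, 0]) cube([79, 79, 442]);
translate([1952, 0, 0]) cube([79, 79, 442]);
translate([1952, 273, 0]) cube([79, 79, 442]);


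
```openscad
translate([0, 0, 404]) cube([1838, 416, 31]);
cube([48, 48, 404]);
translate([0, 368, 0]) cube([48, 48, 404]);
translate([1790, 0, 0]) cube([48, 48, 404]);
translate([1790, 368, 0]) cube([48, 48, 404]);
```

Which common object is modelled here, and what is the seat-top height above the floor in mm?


A bench. The seat-top height is 435 mm.

A long slab on four corner posts — a bench. The slab sits at z = 404 with thickness 31, so the top is 404 + 31 = 435 mm.


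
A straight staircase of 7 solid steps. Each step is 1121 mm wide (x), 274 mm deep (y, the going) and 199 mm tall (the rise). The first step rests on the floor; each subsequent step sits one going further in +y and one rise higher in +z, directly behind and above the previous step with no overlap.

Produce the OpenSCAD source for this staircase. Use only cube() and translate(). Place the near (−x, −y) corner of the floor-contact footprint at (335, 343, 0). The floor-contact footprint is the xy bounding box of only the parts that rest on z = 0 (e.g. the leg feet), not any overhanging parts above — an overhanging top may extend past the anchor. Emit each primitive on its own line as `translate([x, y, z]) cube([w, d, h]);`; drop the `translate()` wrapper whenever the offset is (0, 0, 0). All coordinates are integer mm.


translate([335, 343, 0]) cube([1121, 274, 199]);
translate([335, 617, 199]) cube([1121, 274, 199]);
translate([335, 891, 398]) cube([1121, 274, 199]);
translate([335, 1165, 597]) cube([1121, 274, 199]);
translate([335, 1439, 796]) cube([1121, 274, 199]);
translate([335, 1713, 995]) cube([1121, 274, 199]);
translate([335, 1987, 1194]) cube([1121, 274, 199]);


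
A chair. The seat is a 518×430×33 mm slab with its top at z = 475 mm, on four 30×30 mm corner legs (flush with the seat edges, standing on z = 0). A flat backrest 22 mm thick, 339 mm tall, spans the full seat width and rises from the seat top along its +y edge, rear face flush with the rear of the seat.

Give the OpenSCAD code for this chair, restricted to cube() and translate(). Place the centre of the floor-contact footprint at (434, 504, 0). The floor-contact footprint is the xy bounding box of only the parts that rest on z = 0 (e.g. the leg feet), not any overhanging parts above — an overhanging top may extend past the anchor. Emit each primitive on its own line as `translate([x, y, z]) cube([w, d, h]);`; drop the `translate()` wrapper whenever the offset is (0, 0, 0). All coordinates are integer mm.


translate([175, 289, 442]) cube([518, 430, 33]);
translate([175, 289, 0]) cube([30, 30, 442]);
translate([663, 289, 0]) cube([30, 30, 442]);
translate([175, 689, 0]) cube([30, 30, 442]);
translate([663, 689, 0]) cube([30, 30, 442]);
translate([175, 697, 475]) cube([518, 22, 339]);


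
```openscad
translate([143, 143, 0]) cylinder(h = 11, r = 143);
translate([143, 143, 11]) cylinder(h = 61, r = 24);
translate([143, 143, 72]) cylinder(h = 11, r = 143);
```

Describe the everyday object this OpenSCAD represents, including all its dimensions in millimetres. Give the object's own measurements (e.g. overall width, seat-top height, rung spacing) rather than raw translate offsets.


A spool: two coaxial disc flanges of radius 143 mm and thickness 11 mm, joined by a core cylinder of radius 24 mm and height 61 mm. The lower flange rests on z = 0 and the three cylinders share a vertical axis.


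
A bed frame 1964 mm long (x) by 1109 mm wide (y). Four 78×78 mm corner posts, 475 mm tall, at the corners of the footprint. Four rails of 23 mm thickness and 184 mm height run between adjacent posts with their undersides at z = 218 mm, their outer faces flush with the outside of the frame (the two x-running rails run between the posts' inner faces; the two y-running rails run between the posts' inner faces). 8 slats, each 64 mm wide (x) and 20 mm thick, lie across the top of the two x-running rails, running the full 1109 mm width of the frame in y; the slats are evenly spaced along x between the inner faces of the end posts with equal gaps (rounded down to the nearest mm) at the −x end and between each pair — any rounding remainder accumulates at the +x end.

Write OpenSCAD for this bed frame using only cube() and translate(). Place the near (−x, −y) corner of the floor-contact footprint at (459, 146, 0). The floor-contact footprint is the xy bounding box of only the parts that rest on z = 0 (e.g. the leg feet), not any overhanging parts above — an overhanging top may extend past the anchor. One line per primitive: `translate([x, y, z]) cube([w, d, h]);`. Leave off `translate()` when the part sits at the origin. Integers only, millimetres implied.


translate([459, 146, 0]) cube([78, 78, 475]);
translate([459, 1177, 0]) cube([78, 78, 475]);
translate([2345, 146, 0]) cube([78, 78, 475]);
translate([2345, 1177, 0]) cube([78, 78, 475]);
translate([537, 146, 218]) cube([1808, 23, 184]);
translate([537, 1232, 218]) cube([1808, 23, 184]);
translate([459, 224, 218]) cube([23, 953, 184]);
translate([2400, 224, 218]) cube([23, 953, 184]);
translate([681, 146, 402]) cube([64, 1109, 20]);
translate([889, 146, 402]) cube([64, 1109, 20]);
translate([1097, 146, 402]) cube([64, 1109, 20]);
translate([1305, 146, 402]) cube([64, 1109, 20]);
translate([1513, 146, 402]) cube([64, 1109, 20]);
translate([1721, 146, 402]) cube([64, 1109, 20]);
translate([1929, 146, 402]) cube([64, 1109, 20]);
translate([2137, 146, 402]) cube([64, 1109, 20]);


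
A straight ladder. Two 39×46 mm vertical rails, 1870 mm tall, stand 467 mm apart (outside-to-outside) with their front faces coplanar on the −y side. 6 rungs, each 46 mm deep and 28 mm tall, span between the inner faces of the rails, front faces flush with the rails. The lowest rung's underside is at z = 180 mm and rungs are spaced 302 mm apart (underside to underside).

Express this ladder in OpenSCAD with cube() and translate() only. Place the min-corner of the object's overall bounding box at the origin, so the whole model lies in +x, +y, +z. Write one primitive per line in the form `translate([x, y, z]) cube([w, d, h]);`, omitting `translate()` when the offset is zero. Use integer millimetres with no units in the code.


// rung span = 467 - 2*39 = 389
// rung[k] z = 180 + k*302
cube([39, 46, 1870]);
translate([428, 0, 0]) cube([39, 46, 1870]);
translate([39, 0, 180]) cube([389, 46, 28]);
translate([39, 0, 482]) cube([389, 46, 28]);
translate([39, 0, 784]) cube([389, 46, 28]);
translate([39, 0, 1086]) cube([389, 46, 28]);
translate([39, 0, 1388]) cube([389, 46, 28]);
translate([39, 0, 1690]) cube([389, 46, 28]);


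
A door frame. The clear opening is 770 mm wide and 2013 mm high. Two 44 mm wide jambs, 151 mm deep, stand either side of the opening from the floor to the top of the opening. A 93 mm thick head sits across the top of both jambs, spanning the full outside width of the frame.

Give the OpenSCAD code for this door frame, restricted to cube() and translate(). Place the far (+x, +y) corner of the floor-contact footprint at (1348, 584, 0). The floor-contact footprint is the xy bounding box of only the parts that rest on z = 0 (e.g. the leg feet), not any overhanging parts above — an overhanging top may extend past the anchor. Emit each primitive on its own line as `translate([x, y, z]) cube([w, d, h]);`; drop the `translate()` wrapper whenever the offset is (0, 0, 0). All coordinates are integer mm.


translate([490, 433, 0]) cube([44, 151, 2013]);
translate([1304, 433, 0]) cube([44, 151, 2013]);
translate([490, 433, 2013]) cube([858, 151, 93]);


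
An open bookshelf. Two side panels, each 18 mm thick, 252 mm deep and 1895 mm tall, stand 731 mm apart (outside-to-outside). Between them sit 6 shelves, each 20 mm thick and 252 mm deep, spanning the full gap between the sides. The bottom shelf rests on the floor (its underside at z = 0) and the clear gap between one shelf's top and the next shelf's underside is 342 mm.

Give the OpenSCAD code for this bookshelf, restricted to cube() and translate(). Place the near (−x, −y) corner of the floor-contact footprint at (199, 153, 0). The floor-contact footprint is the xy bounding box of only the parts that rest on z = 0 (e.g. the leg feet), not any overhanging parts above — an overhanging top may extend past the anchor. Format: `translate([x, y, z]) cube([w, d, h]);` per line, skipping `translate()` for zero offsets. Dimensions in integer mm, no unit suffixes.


translate([199, 153, 0]) cube([18, 252, 1895]);
translate([912, 153, 0]) cube([18, 252, 1895]);
translate([217, 153, 0]) cube([695, 252, 20]);
translate([217, 153, 362]) cube([695, 252, 20]);
translate([217, 153, 724]) cube([695, 252, 20]);
translate([217, 153, 1086]) cube([695, 252, 20]);
translate([217, 153, 1448]) cube([695, 252, 20]);
translate([217, 153, 1810]) cube([695, 252, 20]);


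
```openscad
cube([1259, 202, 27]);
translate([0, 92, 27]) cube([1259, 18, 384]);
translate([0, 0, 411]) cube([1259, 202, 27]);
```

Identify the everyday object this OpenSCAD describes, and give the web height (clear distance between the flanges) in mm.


An I-beam. The web height is 384 mm.

Two wide flanges with a thin centred web — an I-beam. Overall 438 mm minus two 27 mm flanges gives a web of 438 − 2·27 = 384 mm.


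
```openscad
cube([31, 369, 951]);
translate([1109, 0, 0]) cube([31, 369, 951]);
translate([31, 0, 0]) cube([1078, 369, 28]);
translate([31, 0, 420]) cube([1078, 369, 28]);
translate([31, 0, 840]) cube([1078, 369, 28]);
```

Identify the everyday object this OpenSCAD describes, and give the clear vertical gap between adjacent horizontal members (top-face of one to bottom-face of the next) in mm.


A bookshelf. The clear shelf gap is 392 mm.

Two tall side panels with 3 horizontal boards between them — a bookshelf. The first two shelf undersides are at z = 0 and z = 420; with shelf thickness 28, the clear gap is 420 − 0 − 28 = 392 mm.


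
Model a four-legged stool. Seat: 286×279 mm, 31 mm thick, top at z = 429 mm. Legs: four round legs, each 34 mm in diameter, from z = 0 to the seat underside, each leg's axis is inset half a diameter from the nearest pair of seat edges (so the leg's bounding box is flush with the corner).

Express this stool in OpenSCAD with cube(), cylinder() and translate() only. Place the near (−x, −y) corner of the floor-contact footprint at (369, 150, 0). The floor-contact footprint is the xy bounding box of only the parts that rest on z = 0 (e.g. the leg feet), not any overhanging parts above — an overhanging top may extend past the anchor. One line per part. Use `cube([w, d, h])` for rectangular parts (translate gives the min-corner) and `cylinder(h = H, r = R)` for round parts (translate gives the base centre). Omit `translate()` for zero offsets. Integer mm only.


translate([369, 150, 398]) cube([286, 279, 31]);
translate([386, 167, 0]) cylinder(h = 398, r = 17);
translate([638, 167, 0]) cylinder(h = 398, r = 17);
translate([386, 412, 0]) cylinder(h = 398, r = 17);
translate([638, 412, 0]) cylinder(h = 398, r = 17);


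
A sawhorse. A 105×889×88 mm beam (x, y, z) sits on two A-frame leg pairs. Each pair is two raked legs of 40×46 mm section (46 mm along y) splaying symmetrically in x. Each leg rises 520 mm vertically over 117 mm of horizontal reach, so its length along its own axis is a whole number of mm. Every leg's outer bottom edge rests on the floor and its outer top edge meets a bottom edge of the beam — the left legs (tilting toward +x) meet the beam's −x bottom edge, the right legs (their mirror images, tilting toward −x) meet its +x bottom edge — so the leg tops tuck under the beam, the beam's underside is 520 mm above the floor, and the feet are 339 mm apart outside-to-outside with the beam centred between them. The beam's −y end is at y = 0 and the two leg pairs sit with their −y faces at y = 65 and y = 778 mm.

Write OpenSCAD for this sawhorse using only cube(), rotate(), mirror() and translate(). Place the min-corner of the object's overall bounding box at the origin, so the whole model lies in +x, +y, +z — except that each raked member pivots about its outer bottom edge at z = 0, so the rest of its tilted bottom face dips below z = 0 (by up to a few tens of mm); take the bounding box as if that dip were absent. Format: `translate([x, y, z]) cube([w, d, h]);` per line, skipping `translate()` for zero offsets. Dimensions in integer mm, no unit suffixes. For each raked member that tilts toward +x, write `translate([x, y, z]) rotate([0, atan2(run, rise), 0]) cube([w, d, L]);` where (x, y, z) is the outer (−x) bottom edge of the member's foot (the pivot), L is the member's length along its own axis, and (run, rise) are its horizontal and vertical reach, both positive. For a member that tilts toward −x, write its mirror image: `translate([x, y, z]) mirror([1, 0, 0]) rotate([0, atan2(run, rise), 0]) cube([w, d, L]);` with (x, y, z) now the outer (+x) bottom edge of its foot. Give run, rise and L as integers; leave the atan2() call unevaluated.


// leg length = √(117² + 520²) = 533
// right-leg outer foot x = 2·117 + 105 = 339
// beam min-corner = (117, 0, 520)
translate([117, 0, 520]) cube([105, 889, 88]);
translate([0, 65, 0]) rotate([0, atan2(117, 520), 0]) cube([40, 46, 533]);
translate([339, 65, 0]) mirror([1, 0, 0]) rotate([0, atan2(117, 520), 0]) cube([40, 46, 533]);
translate([0, 778, 0]) rotate([0, atan2(117, 520), 0]) cube([40, 46, 533]);
translate([339, 778, 0]) mirror([1, 0, 0]) rotate([0, atan2(117, 520), 0]) cube([40, 46, 533]);


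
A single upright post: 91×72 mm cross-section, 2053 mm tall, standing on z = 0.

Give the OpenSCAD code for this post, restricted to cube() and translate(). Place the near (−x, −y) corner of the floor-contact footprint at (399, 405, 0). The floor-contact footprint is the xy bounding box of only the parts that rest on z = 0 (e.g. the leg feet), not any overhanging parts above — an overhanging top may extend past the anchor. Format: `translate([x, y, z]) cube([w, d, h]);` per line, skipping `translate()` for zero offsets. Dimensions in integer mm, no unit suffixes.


translate([399, 405, 0]) cube([91, 72, 2053]);
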